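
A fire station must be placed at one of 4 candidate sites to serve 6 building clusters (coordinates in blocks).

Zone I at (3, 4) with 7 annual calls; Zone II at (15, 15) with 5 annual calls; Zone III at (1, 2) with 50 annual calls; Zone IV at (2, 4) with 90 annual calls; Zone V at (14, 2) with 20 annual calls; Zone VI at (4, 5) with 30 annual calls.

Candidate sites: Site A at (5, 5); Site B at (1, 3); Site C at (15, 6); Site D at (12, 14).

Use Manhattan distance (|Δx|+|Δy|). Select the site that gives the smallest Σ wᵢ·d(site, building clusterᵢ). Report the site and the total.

Total weighted distance at each candidate:
  Site A (5, 5): total = 1101
  Site B (1, 3): total = 811
  Site C (15, 6): total = 2853
  Site D (12, 14): total = 3893
Minimum is at Site B with total 811 blocks.

Site B, total 811 blocks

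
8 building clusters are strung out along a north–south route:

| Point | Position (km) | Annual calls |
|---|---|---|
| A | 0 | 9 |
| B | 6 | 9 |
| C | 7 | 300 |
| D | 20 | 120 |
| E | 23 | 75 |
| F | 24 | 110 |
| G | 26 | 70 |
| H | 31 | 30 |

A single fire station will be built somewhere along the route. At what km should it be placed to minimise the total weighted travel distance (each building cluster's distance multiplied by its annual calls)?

x = 20

For a sum of weighted absolute distances on a line, the optimum is the weighted median (not the mean). Total weight W = 723; half-weight = 361.5.
Sort by position and accumulate weight:
  km 0 (A, w=9) → cum 9
  km 6 (B, w=9) → cum 18
  km 7 (C, w=300) → cum 318
  km 20 (D, w=120) → cum 438  ≥ 361.5 → median here
  km 23 (E, w=75) → cum 513
  km 24 (F, w=110) → cum 623
  km 26 (G, w=70) → cum 693
  km 31 (H, w=30) → cum 723
Optimal location: km 20.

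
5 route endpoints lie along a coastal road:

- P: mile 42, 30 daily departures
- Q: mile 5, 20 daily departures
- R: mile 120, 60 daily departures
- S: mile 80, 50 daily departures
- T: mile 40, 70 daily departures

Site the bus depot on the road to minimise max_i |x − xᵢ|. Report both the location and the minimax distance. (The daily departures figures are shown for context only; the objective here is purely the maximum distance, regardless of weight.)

The 1-center on a line is the midpoint of the two extreme points: leftmost at 5, rightmost at 120.
Optimal location = (5 + 120)/2 = 62.5; maximum distance = (120 − 5)/2 = 57.5.

location 62.5, max distance 57.5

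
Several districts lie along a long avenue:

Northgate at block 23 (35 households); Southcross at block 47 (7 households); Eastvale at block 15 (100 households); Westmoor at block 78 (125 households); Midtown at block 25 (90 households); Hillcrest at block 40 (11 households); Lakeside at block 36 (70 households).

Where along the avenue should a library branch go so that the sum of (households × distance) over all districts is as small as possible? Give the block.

x = 25

For a sum of weighted absolute distances on a line, the optimum is the weighted median (not the mean). Total weight W = 438; half-weight = 219.
Sort by position and accumulate weight:
  block 15 (Eastvale, w=100) → cum 100
  block 23 (Northgate, w=35) → cum 135
  block 25 (Midtown, w=90) → cum 225  ≥ 219 → median here
  block 36 (Lakeside, w=70) → cum 295
  block 40 (Hillcrest, w=11) → cum 306
  block 47 (Southcross, w=7) → cum 313
  block 78 (Westmoor, w=125) → cum 438
Optimal location: block 25.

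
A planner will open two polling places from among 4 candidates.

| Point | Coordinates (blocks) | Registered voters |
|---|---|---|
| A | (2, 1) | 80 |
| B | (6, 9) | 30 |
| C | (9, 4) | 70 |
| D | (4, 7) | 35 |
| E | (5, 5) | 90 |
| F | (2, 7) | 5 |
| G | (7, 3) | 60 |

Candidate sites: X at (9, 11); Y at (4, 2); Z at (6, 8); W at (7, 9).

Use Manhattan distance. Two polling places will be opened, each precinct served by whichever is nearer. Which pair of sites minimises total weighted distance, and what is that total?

Evaluate every pair (each demand assigned to the nearer of the two):
  {Y, Z}: total = 1490
  {Y, W}: total = 1570
  {X, Y}: total = 1690
  {X, Z}: total = 2250
  {Z, W}: total = 2250
  {X, W}: total = 2670
Best pair: {Y, Z} with total 1490.

{Y, Z}, total 1490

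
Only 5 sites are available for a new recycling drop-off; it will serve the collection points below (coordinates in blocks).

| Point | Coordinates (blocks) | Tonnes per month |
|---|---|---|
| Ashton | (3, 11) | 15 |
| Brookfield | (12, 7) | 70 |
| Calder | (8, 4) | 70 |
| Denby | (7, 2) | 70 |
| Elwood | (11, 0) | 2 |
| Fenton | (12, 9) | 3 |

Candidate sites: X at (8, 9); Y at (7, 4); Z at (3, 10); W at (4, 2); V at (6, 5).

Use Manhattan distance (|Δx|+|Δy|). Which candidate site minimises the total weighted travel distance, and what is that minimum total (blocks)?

Y, total 981 blocks

Total weighted distance at each candidate:
  X (8, 9): total = 1471
  Y (7, 4): total = 981
  Z (3, 10): total = 2531
  W (4, 2): total = 1753
  V (6, 5): total = 1235
Minimum is at Y with total 981 blocks.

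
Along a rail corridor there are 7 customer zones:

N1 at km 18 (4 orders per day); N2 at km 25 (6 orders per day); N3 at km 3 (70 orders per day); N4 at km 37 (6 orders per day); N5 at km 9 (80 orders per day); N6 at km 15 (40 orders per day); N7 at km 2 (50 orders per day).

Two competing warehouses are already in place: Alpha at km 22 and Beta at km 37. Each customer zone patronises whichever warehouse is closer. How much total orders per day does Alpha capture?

250

The indifferent point is the midpoint (22+37)/2 = 29.5; customer zones left of it (closer to Alpha at 22) go to Alpha, those right go to Beta.
  N7 at 2 (w=50) → Alpha
  N3 at 3 (w=70) → Alpha
  N5 at 9 (w=80) → Alpha
  N6 at 15 (w=40) → Alpha
  N1 at 18 (w=4) → Alpha
  N2 at 25 (w=6) → Alpha
  N4 at 37 (w=6) → Beta
Alpha captures 250; Beta captures 6.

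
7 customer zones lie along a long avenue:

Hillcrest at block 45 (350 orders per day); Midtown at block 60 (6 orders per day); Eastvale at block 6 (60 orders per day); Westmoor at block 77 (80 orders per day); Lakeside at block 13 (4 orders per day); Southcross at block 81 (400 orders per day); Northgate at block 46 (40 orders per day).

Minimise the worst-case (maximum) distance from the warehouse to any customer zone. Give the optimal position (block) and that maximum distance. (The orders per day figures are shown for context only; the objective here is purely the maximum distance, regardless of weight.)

location 43.5, max distance 37.5

The 1-center on a line is the midpoint of the two extreme points: leftmost at 6, rightmost at 81.
Optimal location = (6 + 81)/2 = 43.5; maximum distance = (81 − 6)/2 = 37.5.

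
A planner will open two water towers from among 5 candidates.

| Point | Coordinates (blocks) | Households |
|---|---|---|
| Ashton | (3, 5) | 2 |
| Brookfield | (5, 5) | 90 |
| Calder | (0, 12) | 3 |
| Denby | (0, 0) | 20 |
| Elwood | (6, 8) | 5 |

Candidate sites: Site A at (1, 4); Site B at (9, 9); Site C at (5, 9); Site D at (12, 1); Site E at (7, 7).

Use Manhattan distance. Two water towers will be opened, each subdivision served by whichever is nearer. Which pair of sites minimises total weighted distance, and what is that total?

{Site A, Site C}, total 500

Evaluate every pair (each demand assigned to the nearer of the two):
  {Site A, Site C}: total = 500
  {Site A, Site E}: total = 503
  {Site A, Site B}: total = 603
  {Site A, Site D}: total = 628
  {Site C, Site D}: total = 666
  {Site D, Site E}: total = 678
  {Site B, Site C}: total = 686
  {Site C, Site E}: total = 686
  {Site B, Site E}: total = 698
  {Site B, Site D}: total = 1056
Best pair: {Site A, Site C} with total 500.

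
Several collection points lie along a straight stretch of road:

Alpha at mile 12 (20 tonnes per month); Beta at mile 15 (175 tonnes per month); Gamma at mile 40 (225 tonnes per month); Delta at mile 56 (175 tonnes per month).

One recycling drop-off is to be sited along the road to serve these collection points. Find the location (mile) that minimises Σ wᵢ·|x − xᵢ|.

For a sum of weighted absolute distances on a line, the optimum is the weighted median (not the mean). Total weight W = 595; half-weight = 297.5.
Sort by position and accumulate weight:
  mile 12 (Alpha, w=20) → cum 20
  mile 15 (Beta, w=175) → cum 195
  mile 40 (Gamma, w=225) → cum 420  ≥ 297.5 → median here
  mile 56 (Delta, w=175) → cum 595
Optimal location: mile 40.

x = 40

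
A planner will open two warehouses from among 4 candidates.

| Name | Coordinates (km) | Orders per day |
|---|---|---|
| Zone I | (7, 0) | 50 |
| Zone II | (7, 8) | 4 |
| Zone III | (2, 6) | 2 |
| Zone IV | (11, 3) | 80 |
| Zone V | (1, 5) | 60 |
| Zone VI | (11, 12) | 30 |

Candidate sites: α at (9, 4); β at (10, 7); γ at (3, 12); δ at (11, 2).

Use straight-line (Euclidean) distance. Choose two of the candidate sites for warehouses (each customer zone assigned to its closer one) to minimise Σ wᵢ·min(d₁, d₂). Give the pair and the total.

{γ, δ}, total 1015.2

Evaluate every pair (each demand assigned to the nearer of the two):
  {γ, δ}: total = 1015.2
  {β, δ}: total = 1038.5
  {α, β}: total = 1066.4
  {α, δ}: total = 1067.2
  {α, γ}: total = 1109.4
  {β, γ}: total = 1325.2
Best pair: {γ, δ} with total 1015.2.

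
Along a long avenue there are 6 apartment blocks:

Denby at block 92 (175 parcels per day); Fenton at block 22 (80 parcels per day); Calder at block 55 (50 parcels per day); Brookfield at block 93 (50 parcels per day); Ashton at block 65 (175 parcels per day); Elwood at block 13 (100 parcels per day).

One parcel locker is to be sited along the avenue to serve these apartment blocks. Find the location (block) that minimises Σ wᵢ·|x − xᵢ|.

For a sum of weighted absolute distances on a line, the optimum is the weighted median (not the mean). Total weight W = 630; half-weight = 315.
Sort by position and accumulate weight:
  block 13 (Elwood, w=100) → cum 100
  block 22 (Fenton, w=80) → cum 180
  block 55 (Calder, w=50) → cum 230
  block 65 (Ashton, w=175) → cum 405  ≥ 315 → median here
  block 92 (Denby, w=175) → cum 580
  block 93 (Brookfield, w=50) → cum 630
Optimal location: block 65.

x = 65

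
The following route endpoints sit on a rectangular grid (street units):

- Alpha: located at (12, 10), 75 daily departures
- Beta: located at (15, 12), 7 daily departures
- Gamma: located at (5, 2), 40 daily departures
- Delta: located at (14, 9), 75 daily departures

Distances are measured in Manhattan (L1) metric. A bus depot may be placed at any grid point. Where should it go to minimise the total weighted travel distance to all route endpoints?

(12, 9)

Manhattan distance separates: Σwᵢ(|x−xᵢ|+|y−yᵢ|) = Σwᵢ|x−xᵢ| + Σwᵢ|y−yᵢ|, so x and y are optimised independently as 1-D weighted medians.
Total weight W = 197; half = 98.5.
x-coordinate, sorted with cumulative weight:
  x=5 (Gamma, w=40) cum 40
  x=12 (Alpha, w=75) cum 115  ← median
  x=14 (Delta, w=75) cum 190
  x=15 (Beta, w=7) cum 197
⇒ x* = 12
y-coordinate, sorted with cumulative weight:
  y=2 (Gamma, w=40) cum 40
  y=9 (Delta, w=75) cum 115  ← median
  y=10 (Alpha, w=75) cum 190
  y=12 (Beta, w=7) cum 197
⇒ y* = 9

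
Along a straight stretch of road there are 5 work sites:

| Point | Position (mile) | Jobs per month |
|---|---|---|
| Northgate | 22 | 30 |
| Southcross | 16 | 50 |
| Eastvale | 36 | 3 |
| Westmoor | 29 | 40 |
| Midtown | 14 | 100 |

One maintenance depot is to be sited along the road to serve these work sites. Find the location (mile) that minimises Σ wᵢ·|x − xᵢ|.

For a sum of weighted absolute distances on a line, the optimum is the weighted median (not the mean). Total weight W = 223; half-weight = 111.5.
Sort by position and accumulate weight:
  mile 14 (Midtown, w=100) → cum 100
  mile 16 (Southcross, w=50) → cum 150  ≥ 111.5 → median here
  mile 22 (Northgate, w=30) → cum 180
  mile 29 (Westmoor, w=40) → cum 220
  mile 36 (Eastvale, w=3) → cum 223
Optimal location: mile 16.

x = 16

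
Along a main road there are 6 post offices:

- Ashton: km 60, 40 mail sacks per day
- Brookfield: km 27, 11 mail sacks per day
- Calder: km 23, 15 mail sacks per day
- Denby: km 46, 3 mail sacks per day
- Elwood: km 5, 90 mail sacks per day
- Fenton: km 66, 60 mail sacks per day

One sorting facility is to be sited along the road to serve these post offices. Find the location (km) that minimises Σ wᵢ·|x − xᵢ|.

x = 27

For a sum of weighted absolute distances on a line, the optimum is the weighted median (not the mean). Total weight W = 219; half-weight = 109.5.
Sort by position and accumulate weight:
  km 5 (Elwood, w=90) → cum 90
  km 23 (Calder, w=15) → cum 105
  km 27 (Brookfield, w=11) → cum 116  ≥ 109.5 → median here
  km 46 (Denby, w=3) → cum 119
  km 60 (Ashton, w=40) → cum 159
  km 66 (Fenton, w=60) → cum 219
Optimal location: km 27.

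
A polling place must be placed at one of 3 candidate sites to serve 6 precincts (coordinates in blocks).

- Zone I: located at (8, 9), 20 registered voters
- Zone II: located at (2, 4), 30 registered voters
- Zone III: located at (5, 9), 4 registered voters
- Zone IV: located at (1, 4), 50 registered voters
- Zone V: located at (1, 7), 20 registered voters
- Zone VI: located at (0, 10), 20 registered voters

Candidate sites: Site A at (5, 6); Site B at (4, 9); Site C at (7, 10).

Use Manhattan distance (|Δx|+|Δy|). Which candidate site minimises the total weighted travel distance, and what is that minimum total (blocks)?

Total weighted distance at each candidate:
  Site A (5, 6): total = 862
  Site B (4, 9): total = 894
  Site C (7, 10): total = 1302
Minimum is at Site A with total 862 blocks.

Site A, total 862 blocks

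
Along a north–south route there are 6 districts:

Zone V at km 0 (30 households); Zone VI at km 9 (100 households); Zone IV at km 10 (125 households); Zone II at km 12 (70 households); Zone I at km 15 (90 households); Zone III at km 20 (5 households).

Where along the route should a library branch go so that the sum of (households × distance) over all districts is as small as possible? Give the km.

x = 10

For a sum of weighted absolute distances on a line, the optimum is the weighted median (not the mean). Total weight W = 420; half-weight = 210.
Sort by position and accumulate weight:
  km 0 (Zone V, w=30) → cum 30
  km 9 (Zone VI, w=100) → cum 130
  km 10 (Zone IV, w=125) → cum 255  ≥ 210 → median here
  km 12 (Zone II, w=70) → cum 325
  km 15 (Zone I, w=90) → cum 415
  km 20 (Zone III, w=5) → cum 420
Optimal location: km 10.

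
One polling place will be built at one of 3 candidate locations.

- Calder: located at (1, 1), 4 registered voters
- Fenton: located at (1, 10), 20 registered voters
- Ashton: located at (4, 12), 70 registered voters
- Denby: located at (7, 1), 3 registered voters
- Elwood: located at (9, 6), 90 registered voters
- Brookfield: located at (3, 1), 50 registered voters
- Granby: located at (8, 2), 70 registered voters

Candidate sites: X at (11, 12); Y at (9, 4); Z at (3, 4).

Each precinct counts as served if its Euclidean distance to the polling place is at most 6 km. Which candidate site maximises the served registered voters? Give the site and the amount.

Y, covering 163

Coverage radius r = 6 km; a point is covered iff (Δx)²+(Δy)² ≤ 6² = 36.
  X (11, 12): covers {none} → 0
  Y (9, 4): covers {Denby, Elwood, Granby} → 163
  Z (3, 4): covers {Calder, Denby, Brookfield, Granby} → 127
Maximum coverage at Y: 163 registered voters.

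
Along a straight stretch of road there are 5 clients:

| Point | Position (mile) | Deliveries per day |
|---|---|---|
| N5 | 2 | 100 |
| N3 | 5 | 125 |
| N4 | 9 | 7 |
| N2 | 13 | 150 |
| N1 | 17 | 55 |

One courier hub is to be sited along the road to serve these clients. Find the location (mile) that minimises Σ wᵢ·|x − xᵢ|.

x = 5

For a sum of weighted absolute distances on a line, the optimum is the weighted median (not the mean). Total weight W = 437; half-weight = 218.5.
Sort by position and accumulate weight:
  mile 2 (N5, w=100) → cum 100
  mile 5 (N3, w=125) → cum 225  ≥ 218.5 → median here
  mile 9 (N4, w=7) → cum 232
  mile 13 (N2, w=150) → cum 382
  mile 17 (N1, w=55) → cum 437
Optimal location: mile 5.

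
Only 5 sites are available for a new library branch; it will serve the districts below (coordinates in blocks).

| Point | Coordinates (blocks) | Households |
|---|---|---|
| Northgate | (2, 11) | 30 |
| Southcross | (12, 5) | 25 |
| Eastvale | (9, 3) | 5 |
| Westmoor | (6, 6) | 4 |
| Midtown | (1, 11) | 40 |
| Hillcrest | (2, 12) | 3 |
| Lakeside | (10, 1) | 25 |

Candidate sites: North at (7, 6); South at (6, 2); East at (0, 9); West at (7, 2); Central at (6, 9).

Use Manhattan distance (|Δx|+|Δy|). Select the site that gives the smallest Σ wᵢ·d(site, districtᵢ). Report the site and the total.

Central, total 1088 blocks

Total weighted distance at each candidate:
  North (7, 6): total = 1152
  South (6, 2): total = 1378
  East (0, 9): total = 1216
  West (7, 2): total = 1400
  Central (6, 9): total = 1088
Minimum is at Central with total 1088 blocks.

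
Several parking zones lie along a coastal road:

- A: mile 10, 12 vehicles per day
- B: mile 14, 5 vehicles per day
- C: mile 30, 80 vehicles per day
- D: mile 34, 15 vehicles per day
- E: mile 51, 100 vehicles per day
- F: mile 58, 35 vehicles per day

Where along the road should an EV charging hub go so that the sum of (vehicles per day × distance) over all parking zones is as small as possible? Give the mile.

x = 51

For a sum of weighted absolute distances on a line, the optimum is the weighted median (not the mean). Total weight W = 247; half-weight = 123.5.
Sort by position and accumulate weight:
  mile 10 (A, w=12) → cum 12
  mile 14 (B, w=5) → cum 17
  mile 30 (C, w=80) → cum 97
  mile 34 (D, w=15) → cum 112
  mile 51 (E, w=100) → cum 212  ≥ 123.5 → median here
  mile 58 (F, w=35) → cum 247
Optimal location: mile 51.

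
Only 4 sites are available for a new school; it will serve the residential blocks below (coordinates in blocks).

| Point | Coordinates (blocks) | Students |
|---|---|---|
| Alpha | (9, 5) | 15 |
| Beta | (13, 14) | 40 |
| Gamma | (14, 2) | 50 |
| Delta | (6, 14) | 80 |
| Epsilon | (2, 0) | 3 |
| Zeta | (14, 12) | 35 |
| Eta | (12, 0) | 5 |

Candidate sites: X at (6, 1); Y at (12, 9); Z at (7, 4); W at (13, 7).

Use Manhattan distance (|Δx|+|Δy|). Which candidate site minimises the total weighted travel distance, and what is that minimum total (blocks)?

Y, total 1952 blocks

Total weighted distance at each candidate:
  X (6, 1): total = 3110
  Y (12, 9): total = 1952
  Z (7, 4): total = 2612
  W (13, 7): total = 2094
Minimum is at Y with total 1952 blocks.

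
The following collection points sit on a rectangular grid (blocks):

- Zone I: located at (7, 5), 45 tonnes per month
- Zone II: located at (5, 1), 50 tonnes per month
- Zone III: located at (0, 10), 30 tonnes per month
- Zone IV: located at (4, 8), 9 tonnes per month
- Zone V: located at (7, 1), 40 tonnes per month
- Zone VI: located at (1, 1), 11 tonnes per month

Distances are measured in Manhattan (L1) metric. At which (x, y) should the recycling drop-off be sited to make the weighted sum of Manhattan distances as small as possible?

Manhattan distance separates: Σwᵢ(|x−xᵢ|+|y−yᵢ|) = Σwᵢ|x−xᵢ| + Σwᵢ|y−yᵢ|, so x and y are optimised independently as 1-D weighted medians.
Total weight W = 185; half = 92.5.
x-coordinate, sorted with cumulative weight:
  x=0 (Zone III, w=30) cum 30
  x=1 (Zone VI, w=11) cum 41
  x=4 (Zone IV, w=9) cum 50
  x=5 (Zone II, w=50) cum 100  ← median
  x=7 (Zone I, w=45) cum 145
  x=7 (Zone V, w=40) cum 185
⇒ x* = 5
y-coordinate, sorted with cumulative weight:
  y=1 (Zone II, w=50) cum 50
  y=1 (Zone V, w=40) cum 90
  y=1 (Zone VI, w=11) cum 101  ← median
  y=5 (Zone I, w=45) cum 146
  y=8 (Zone IV, w=9) cum 155
  y=10 (Zone III, w=30) cum 185
⇒ y* = 1

(5, 1)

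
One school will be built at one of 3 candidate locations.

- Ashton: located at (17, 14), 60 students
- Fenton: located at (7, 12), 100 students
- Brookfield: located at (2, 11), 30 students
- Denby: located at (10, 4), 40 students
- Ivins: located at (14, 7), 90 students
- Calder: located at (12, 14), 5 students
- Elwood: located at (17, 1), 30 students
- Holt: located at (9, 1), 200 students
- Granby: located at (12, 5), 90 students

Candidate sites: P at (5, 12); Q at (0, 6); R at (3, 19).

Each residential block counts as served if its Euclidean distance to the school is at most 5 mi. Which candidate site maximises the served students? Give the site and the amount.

P, covering 130

Coverage radius r = 5 mi; a point is covered iff (Δx)²+(Δy)² ≤ 5² = 25.
  P (5, 12): covers {Fenton, Brookfield} → 130
  Q (0, 6): covers {none} → 0
  R (3, 19): covers {none} → 0
Maximum coverage at P: 130 students.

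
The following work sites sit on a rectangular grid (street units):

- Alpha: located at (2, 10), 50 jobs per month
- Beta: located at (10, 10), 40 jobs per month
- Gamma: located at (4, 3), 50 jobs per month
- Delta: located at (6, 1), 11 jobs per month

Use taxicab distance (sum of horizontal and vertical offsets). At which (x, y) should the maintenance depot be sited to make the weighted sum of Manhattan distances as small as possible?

(4, 10)

Manhattan distance separates: Σwᵢ(|x−xᵢ|+|y−yᵢ|) = Σwᵢ|x−xᵢ| + Σwᵢ|y−yᵢ|, so x and y are optimised independently as 1-D weighted medians.
Total weight W = 151; half = 75.5.
x-coordinate, sorted with cumulative weight:
  x=2 (Alpha, w=50) cum 50
  x=4 (Gamma, w=50) cum 100  ← median
  x=6 (Delta, w=11) cum 111
  x=10 (Beta, w=40) cum 151
⇒ x* = 4
y-coordinate, sorted with cumulative weight:
  y=1 (Delta, w=11) cum 11
  y=3 (Gamma, w=50) cum 61
  y=10 (Alpha, w=50) cum 111  ← median
  y=10 (Beta, w=40) cum 151
⇒ y* = 10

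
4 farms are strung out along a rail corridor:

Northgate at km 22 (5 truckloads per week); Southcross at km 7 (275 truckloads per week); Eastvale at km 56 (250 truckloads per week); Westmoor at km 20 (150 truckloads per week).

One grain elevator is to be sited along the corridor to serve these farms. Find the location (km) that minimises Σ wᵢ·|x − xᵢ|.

For a sum of weighted absolute distances on a line, the optimum is the weighted median (not the mean). Total weight W = 680; half-weight = 340.
Sort by position and accumulate weight:
  km 7 (Southcross, w=275) → cum 275
  km 20 (Westmoor, w=150) → cum 425  ≥ 340 → median here
  km 22 (Northgate, w=5) → cum 430
  km 56 (Eastvale, w=250) → cum 680
Optimal location: km 20.

x = 20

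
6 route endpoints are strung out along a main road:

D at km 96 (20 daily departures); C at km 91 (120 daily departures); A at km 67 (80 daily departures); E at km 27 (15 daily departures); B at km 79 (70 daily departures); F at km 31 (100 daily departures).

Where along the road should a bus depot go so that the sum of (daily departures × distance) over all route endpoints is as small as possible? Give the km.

x = 79

For a sum of weighted absolute distances on a line, the optimum is the weighted median (not the mean). Total weight W = 405; half-weight = 202.5.
Sort by position and accumulate weight:
  km 27 (E, w=15) → cum 15
  km 31 (F, w=100) → cum 115
  km 67 (A, w=80) → cum 195
  km 79 (B, w=70) → cum 265  ≥ 202.5 → median here
  km 91 (C, w=120) → cum 385
  km 96 (D, w=20) → cum 405
Optimal location: km 79.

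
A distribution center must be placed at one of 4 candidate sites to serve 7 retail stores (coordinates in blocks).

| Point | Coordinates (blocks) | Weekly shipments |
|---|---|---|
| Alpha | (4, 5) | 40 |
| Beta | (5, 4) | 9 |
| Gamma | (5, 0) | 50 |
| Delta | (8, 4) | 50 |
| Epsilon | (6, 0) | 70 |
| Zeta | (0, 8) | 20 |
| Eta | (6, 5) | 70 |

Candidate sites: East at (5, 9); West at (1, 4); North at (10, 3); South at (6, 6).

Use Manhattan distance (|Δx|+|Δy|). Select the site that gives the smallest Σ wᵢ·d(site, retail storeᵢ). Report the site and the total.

Total weighted distance at each candidate:
  East (5, 9): total = 2265
  West (1, 4): total = 2096
  North (10, 3): total = 2134
  South (6, 6): total = 1347
Minimum is at South with total 1347 blocks.

South, total 1347 blocks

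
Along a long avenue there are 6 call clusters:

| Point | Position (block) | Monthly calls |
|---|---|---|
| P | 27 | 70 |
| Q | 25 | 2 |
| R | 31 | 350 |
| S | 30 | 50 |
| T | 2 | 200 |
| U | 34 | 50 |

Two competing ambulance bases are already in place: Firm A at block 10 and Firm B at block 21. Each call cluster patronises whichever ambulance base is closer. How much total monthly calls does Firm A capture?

The indifferent point is the midpoint (10+21)/2 = 15.5; call clusters left of it (closer to Firm A at 10) go to Firm A, those right go to Firm B.
  T at 2 (w=200) → Firm A
  Q at 25 (w=2) → Firm B
  P at 27 (w=70) → Firm B
  S at 30 (w=50) → Firm B
  R at 31 (w=350) → Firm B
  U at 34 (w=50) → Firm B
Firm A captures 200; Firm B captures 522.

200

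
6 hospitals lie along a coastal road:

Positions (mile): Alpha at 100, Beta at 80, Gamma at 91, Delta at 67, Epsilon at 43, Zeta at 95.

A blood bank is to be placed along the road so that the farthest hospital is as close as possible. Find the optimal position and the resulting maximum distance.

location 71.5, max distance 28.5

The 1-center on a line is the midpoint of the two extreme points: leftmost at 43, rightmost at 100.
Optimal location = (43 + 100)/2 = 71.5; maximum distance = (100 − 43)/2 = 28.5.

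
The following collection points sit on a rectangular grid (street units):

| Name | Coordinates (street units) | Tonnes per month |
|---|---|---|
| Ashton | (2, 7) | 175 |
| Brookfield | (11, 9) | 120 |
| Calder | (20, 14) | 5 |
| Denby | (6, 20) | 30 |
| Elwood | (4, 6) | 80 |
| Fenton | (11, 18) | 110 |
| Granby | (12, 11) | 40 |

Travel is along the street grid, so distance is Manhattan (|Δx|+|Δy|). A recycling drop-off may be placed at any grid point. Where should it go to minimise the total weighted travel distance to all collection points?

(6, 9)

Manhattan distance separates: Σwᵢ(|x−xᵢ|+|y−yᵢ|) = Σwᵢ|x−xᵢ| + Σwᵢ|y−yᵢ|, so x and y are optimised independently as 1-D weighted medians.
Total weight W = 560; half = 280.
x-coordinate, sorted with cumulative weight:
  x=2 (Ashton, w=175) cum 175
  x=4 (Elwood, w=80) cum 255
  x=6 (Denby, w=30) cum 285  ← median
  x=11 (Brookfield, w=120) cum 405
  x=11 (Fenton, w=110) cum 515
  x=12 (Granby, w=40) cum 555
  x=20 (Calder, w=5) cum 560
⇒ x* = 6
y-coordinate, sorted with cumulative weight:
  y=6 (Elwood, w=80) cum 80
  y=7 (Ashton, w=175) cum 255
  y=9 (Brookfield, w=120) cum 375  ← median
  y=11 (Granby, w=40) cum 415
  y=14 (Calder, w=5) cum 420
  y=18 (Fenton, w=110) cum 530
  y=20 (Denby, w=30) cum 560
⇒ y* = 9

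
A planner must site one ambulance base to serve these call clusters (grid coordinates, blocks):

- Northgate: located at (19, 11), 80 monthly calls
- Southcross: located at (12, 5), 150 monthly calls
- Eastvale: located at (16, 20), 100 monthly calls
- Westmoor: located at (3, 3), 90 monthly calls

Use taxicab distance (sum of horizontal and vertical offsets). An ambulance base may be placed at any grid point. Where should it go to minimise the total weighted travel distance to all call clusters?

(12, 5)

Manhattan distance separates: Σwᵢ(|x−xᵢ|+|y−yᵢ|) = Σwᵢ|x−xᵢ| + Σwᵢ|y−yᵢ|, so x and y are optimised independently as 1-D weighted medians.
Total weight W = 420; half = 210.
x-coordinate, sorted with cumulative weight:
  x=3 (Westmoor, w=90) cum 90
  x=12 (Southcross, w=150) cum 240  ← median
  x=16 (Eastvale, w=100) cum 340
  x=19 (Northgate, w=80) cum 420
⇒ x* = 12
y-coordinate, sorted with cumulative weight:
  y=3 (Westmoor, w=90) cum 90
  y=5 (Southcross, w=150) cum 240  ← median
  y=11 (Northgate, w=80) cum 320
  y=20 (Eastvale, w=100) cum 420
⇒ y* = 5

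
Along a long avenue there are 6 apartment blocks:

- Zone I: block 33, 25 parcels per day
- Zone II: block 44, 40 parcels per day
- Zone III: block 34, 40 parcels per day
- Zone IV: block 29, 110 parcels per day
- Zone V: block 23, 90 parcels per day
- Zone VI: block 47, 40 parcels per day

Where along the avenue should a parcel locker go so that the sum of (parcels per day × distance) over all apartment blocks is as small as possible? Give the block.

For a sum of weighted absolute distances on a line, the optimum is the weighted median (not the mean). Total weight W = 345; half-weight = 172.5.
Sort by position and accumulate weight:
  block 23 (Zone V, w=90) → cum 90
  block 29 (Zone IV, w=110) → cum 200  ≥ 172.5 → median here
  block 33 (Zone I, w=25) → cum 225
  block 34 (Zone III, w=40) → cum 265
  block 44 (Zone II, w=40) → cum 305
  block 47 (Zone VI, w=40) → cum 345
Optimal location: block 29.

x = 29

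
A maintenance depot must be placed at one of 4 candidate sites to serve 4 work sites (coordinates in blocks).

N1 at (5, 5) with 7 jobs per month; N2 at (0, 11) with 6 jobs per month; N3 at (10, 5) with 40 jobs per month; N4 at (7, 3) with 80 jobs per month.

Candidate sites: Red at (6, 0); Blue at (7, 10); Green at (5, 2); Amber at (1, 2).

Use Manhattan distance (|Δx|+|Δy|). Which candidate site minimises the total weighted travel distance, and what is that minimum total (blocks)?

Total weighted distance at each candidate:
  Red (6, 0): total = 824
  Blue (7, 10): total = 977
  Green (5, 2): total = 665
  Amber (1, 2): total = 1149
Minimum is at Green with total 665 blocks.

Green, total 665 blocks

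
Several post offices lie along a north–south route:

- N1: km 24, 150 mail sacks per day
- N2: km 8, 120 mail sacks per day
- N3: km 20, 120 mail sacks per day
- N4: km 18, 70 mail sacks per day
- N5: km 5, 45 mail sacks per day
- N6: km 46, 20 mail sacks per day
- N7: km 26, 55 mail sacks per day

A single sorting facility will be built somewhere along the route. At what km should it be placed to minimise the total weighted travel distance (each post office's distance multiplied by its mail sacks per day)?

x = 20

For a sum of weighted absolute distances on a line, the optimum is the weighted median (not the mean). Total weight W = 580; half-weight = 290.
Sort by position and accumulate weight:
  km 5 (N5, w=45) → cum 45
  km 8 (N2, w=120) → cum 165
  km 18 (N4, w=70) → cum 235
  km 20 (N3, w=120) → cum 355  ≥ 290 → median here
  km 24 (N1, w=150) → cum 505
  km 26 (N7, w=55) → cum 560
  km 46 (N6, w=20) → cum 580
Optimal location: km 20.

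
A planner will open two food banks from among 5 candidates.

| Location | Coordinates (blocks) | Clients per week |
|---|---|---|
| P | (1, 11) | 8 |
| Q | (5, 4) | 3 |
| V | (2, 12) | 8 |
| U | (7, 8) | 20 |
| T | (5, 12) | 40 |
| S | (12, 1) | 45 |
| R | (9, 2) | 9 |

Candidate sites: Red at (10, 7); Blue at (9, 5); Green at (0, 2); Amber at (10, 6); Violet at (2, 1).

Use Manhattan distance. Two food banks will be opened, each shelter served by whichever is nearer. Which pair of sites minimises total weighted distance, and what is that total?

Evaluate every pair (each demand assigned to the nearer of the two):
  {Red, Blue}: total = 1045
  {Red, Amber}: total = 1069
  {Blue, Green}: total = 1073
  {Blue, Violet}: total = 1073
  {Red, Violet}: total = 1088
  {Red, Green}: total = 1091
  {Amber, Violet}: total = 1094
  {Green, Amber}: total = 1097
  {Blue, Amber}: total = 1121
  {Green, Violet}: total = 1508
Best pair: {Red, Blue} with total 1045.

{Red, Blue}, total 1045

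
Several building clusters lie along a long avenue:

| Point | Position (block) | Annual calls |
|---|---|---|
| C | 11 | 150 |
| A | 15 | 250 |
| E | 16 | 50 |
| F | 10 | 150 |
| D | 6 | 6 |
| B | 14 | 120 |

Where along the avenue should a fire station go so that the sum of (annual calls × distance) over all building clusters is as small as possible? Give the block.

For a sum of weighted absolute distances on a line, the optimum is the weighted median (not the mean). Total weight W = 726; half-weight = 363.
Sort by position and accumulate weight:
  block 6 (D, w=6) → cum 6
  block 10 (F, w=150) → cum 156
  block 11 (C, w=150) → cum 306
  block 14 (B, w=120) → cum 426  ≥ 363 → median here
  block 15 (A, w=250) → cum 676
  block 16 (E, w=50) → cum 726
Optimal location: block 14.

x = 14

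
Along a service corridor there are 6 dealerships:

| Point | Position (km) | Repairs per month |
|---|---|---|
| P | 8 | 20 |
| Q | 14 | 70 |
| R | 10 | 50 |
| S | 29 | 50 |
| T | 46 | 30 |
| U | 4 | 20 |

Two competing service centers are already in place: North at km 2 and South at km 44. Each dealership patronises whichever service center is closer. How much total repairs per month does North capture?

160

The indifferent point is the midpoint (2+44)/2 = 23; dealerships left of it (closer to North at 2) go to North, those right go to South.
  U at 4 (w=20) → North
  P at 8 (w=20) → North
  R at 10 (w=50) → North
  Q at 14 (w=70) → North
  S at 29 (w=50) → South
  T at 46 (w=30) → South
North captures 160; South captures 80.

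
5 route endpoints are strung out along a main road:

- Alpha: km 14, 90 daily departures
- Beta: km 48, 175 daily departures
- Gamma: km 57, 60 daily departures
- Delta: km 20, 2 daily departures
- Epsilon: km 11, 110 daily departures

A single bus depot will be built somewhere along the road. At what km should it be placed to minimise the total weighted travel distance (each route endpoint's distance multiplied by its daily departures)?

x = 48

For a sum of weighted absolute distances on a line, the optimum is the weighted median (not the mean). Total weight W = 437; half-weight = 218.5.
Sort by position and accumulate weight:
  km 11 (Epsilon, w=110) → cum 110
  km 14 (Alpha, w=90) → cum 200
  km 20 (Delta, w=2) → cum 202
  km 48 (Beta, w=175) → cum 377  ≥ 218.5 → median here
  km 57 (Gamma, w=60) → cum 437
Optimal location: km 48.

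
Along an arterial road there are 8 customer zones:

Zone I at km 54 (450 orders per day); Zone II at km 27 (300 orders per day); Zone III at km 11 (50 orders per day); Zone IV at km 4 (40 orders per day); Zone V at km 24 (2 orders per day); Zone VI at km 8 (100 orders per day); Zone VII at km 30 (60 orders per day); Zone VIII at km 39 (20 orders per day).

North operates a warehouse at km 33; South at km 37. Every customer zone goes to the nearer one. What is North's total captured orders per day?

The indifferent point is the midpoint (33+37)/2 = 35; customer zones left of it (closer to North at 33) go to North, those right go to South.
  Zone IV at 4 (w=40) → North
  Zone VI at 8 (w=100) → North
  Zone III at 11 (w=50) → North
  Zone V at 24 (w=2) → North
  Zone II at 27 (w=300) → North
  Zone VII at 30 (w=60) → North
  Zone VIII at 39 (w=20) → South
  Zone I at 54 (w=450) → South
North captures 552; South captures 470.

552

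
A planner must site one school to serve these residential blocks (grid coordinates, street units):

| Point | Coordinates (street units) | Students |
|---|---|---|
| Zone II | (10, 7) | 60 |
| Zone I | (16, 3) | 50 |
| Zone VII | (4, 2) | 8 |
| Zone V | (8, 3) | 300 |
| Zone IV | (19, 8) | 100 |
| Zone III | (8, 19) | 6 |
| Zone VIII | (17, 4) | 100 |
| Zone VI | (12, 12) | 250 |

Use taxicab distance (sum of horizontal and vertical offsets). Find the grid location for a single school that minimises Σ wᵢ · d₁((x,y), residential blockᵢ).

Manhattan distance separates: Σwᵢ(|x−xᵢ|+|y−yᵢ|) = Σwᵢ|x−xᵢ| + Σwᵢ|y−yᵢ|, so x and y are optimised independently as 1-D weighted medians.
Total weight W = 874; half = 437.
x-coordinate, sorted with cumulative weight:
  x=4 (Zone VII, w=8) cum 8
  x=8 (Zone V, w=300) cum 308
  x=8 (Zone III, w=6) cum 314
  x=10 (Zone II, w=60) cum 374
  x=12 (Zone VI, w=250) cum 624  ← median
  x=16 (Zone I, w=50) cum 674
  x=17 (Zone VIII, w=100) cum 774
  x=19 (Zone IV, w=100) cum 874
⇒ x* = 12
y-coordinate, sorted with cumulative weight:
  y=2 (Zone VII, w=8) cum 8
  y=3 (Zone I, w=50) cum 58
  y=3 (Zone V, w=300) cum 358
  y=4 (Zone VIII, w=100) cum 458  ← median
  y=7 (Zone II, w=60) cum 518
  y=8 (Zone IV, w=100) cum 618
  y=12 (Zone VI, w=250) cum 868
  y=19 (Zone III, w=6) cum 874
⇒ y* = 4

(12, 4)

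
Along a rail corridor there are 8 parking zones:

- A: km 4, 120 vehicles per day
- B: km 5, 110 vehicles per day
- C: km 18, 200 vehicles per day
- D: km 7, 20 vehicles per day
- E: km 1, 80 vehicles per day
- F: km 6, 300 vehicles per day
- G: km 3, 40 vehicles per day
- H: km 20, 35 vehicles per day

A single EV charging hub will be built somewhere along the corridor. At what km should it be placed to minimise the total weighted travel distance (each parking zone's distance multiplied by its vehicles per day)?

For a sum of weighted absolute distances on a line, the optimum is the weighted median (not the mean). Total weight W = 905; half-weight = 452.5.
Sort by position and accumulate weight:
  km 1 (E, w=80) → cum 80
  km 3 (G, w=40) → cum 120
  km 4 (A, w=120) → cum 240
  km 5 (B, w=110) → cum 350
  km 6 (F, w=300) → cum 650  ≥ 452.5 → median here
  km 7 (D, w=20) → cum 670
  km 18 (C, w=200) → cum 870
  km 20 (H, w=35) → cum 905
Optimal location: km 6.

x = 6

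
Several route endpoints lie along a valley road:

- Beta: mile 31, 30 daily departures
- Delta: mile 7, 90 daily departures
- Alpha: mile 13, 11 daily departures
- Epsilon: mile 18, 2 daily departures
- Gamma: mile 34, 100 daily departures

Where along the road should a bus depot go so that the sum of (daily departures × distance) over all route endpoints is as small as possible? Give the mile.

For a sum of weighted absolute distances on a line, the optimum is the weighted median (not the mean). Total weight W = 233; half-weight = 116.5.
Sort by position and accumulate weight:
  mile 7 (Delta, w=90) → cum 90
  mile 13 (Alpha, w=11) → cum 101
  mile 18 (Epsilon, w=2) → cum 103
  mile 31 (Beta, w=30) → cum 133  ≥ 116.5 → median here
  mile 34 (Gamma, w=100) → cum 233
Optimal location: mile 31.

x = 31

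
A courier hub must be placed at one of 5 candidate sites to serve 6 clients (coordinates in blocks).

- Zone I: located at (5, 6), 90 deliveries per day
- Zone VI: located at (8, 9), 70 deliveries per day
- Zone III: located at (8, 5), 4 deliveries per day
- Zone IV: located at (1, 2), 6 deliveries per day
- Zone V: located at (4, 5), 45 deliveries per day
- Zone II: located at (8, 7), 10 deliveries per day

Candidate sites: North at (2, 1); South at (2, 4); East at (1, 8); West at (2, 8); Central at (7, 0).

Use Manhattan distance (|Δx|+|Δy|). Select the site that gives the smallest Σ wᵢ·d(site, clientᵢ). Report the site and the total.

Total weighted distance at each candidate:
  North (2, 1): total = 2142
  South (2, 4): total = 1491
  East (1, 8): total = 1526
  West (2, 8): total = 1313
  Central (7, 0): total = 1932
Minimum is at West with total 1313 blocks.

West, total 1313 blocks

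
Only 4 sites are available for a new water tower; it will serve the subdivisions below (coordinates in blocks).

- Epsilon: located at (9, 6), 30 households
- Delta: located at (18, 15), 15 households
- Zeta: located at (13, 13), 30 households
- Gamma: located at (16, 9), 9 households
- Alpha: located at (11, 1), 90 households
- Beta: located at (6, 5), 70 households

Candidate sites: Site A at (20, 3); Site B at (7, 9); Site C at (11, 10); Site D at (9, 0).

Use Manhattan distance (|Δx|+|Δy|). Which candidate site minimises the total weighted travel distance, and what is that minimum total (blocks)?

Site D, total 2024 blocks

Total weighted distance at each candidate:
  Site A (20, 3): total = 3340
  Site B (7, 9): total = 2216
  Site C (11, 10): total = 2074
  Site D (9, 0): total = 2024
Minimum is at Site D with total 2024 blocks.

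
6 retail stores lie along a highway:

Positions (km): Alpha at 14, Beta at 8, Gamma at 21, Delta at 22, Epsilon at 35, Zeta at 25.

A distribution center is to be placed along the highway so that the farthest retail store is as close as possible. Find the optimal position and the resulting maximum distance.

The 1-center on a line is the midpoint of the two extreme points: leftmost at 8, rightmost at 35.
Optimal location = (8 + 35)/2 = 21.5; maximum distance = (35 − 8)/2 = 13.5.

location 21.5, max distance 13.5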